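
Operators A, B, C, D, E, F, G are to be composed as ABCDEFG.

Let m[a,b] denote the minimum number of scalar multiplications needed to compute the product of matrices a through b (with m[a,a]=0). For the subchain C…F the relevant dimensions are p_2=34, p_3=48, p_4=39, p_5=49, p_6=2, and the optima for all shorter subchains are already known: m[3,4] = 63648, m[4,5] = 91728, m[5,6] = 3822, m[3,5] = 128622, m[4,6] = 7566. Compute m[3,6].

10830

m[3,6] = min over k∈[3,5] of m[3,k]+m[k+1,6]+p_{2}·p_k·p_{6}.
k=3: 0 + 7566 + 34·48·2 = 10830; k=4: 63648 + 3822 + 34·39·2 = 70122; k=5: 128622 + 0 + 34·49·2 = 131954.
Minimum: 10830 at k=3.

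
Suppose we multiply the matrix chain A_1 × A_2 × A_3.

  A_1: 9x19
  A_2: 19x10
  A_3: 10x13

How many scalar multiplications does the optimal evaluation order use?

Order (A_1 × (A_2 × A_3)): (A_2 × A_3): 19×10 by 10×13 → 19×13, cost 19·10·13 = 2470; (A_1 × (A_2 × A_3)): 9×19 by 19×13 → 9×13, cost 9·19·13 = 2223; cumulative 4693. Total 4693.
Order ((A_1 × A_2) × A_3): (A_1 × A_2): 9×19 by 19×10 → 9×10, cost 9·19·10 = 1710; ((A_1 × A_2) × A_3): 9×10 by 10×13 → 9×13, cost 9·10·13 = 1170; cumulative 2880. Total 2880.
Minimum: 2880.

2880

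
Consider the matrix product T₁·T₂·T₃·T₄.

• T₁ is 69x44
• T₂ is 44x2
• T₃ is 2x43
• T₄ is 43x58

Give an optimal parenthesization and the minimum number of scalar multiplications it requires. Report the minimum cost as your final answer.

19064

Adjacent pairs: T₁T₂ = 69·44·2 = 6072; T₂T₃ = 44·2·43 = 3784; T₃T₄ = 2·43·58 = 4988.
Length 3: T₁..T₃: k=1: 0+3784+69·44·43=134332; k=2: 6072+0+69·2·43=12006 → min 12006 | T₂..T₄: k=2: 0+4988+44·2·58=10092; k=3: 3784+0+44·43·58=113520 → min 10092.
Length 4: T₁..T₄: k=1: 0+10092+69·44·58=186180; k=2: 6072+4988+69·2·58=19064; k=3: 12006+0+69·43·58=184092 → min 19064.
Optimal parenthesization: ((T₁·T₂)·(T₃·T₄)) with cost 19064.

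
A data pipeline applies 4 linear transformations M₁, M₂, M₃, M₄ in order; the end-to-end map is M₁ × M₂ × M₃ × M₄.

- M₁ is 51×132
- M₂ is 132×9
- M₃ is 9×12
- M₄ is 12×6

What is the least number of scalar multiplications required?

Adjacent pairs: M₁M₂ = 51·132·9 = 60588; M₂M₃ = 132·9·12 = 14256; M₃M₄ = 9·12·6 = 648.
Length 3: M₁..M₃: k=1: 0+14256+51·132·12=95040; k=2: 60588+0+51·9·12=66096 → min 66096 | M₂..M₄: k=2: 0+648+132·9·6=7776; k=3: 14256+0+132·12·6=23760 → min 7776.
Length 4: M₁..M₄: k=1: 0+7776+51·132·6=48168; k=2: 60588+648+51·9·6=63990; k=3: 66096+0+51·12·6=69768 → min 48168.
Optimal order: (M₁ × (M₂ × (M₃ × M₄))) with cost 48168.

48168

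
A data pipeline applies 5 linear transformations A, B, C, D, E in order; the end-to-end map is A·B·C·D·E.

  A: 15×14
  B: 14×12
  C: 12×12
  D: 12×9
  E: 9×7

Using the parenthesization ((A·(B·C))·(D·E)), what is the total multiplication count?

(B·C): 14×12 by 12×12 → 14×12, cost 14·12·12 = 2016
(A·(B·C)): 15×14 by 14×12 → 15×12, cost 15·14·12 = 2520; cumulative 4536
(D·E): 12×9 by 9×7 → 12×7, cost 12·9·7 = 756
((A·(B·C))·(D·E)): 15×12 by 12×7 → 15×7, cost 15·12·7 = 1260; cumulative 6552
Total: 6552 scalar multiplications.

6552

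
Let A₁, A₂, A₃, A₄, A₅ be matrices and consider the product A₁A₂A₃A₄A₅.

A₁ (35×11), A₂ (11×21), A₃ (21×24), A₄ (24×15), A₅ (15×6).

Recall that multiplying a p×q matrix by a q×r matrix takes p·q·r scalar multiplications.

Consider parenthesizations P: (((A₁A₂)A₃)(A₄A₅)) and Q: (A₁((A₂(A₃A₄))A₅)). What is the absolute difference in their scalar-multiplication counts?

18600

Order P = (((A₁A₂)A₃)(A₄A₅)): (A₁A₂): 35×11 by 11×21 → 35×21, cost 35·11·21 = 8085; ((A₁A₂)A₃): 35×21 by 21×24 → 35×24, cost 35·21·24 = 17640; cumulative 25725; (A₄A₅): 24×15 by 15×6 → 24×6, cost 24·15·6 = 2160; (((A₁A₂)A₃)(A₄A₅)): 35×24 by 24×6 → 35×6, cost 35·24·6 = 5040; cumulative 32925. Total 32925.
Order Q = (A₁((A₂(A₃A₄))A₅)): (A₃A₄): 21×24 by 24×15 → 21×15, cost 21·24·15 = 7560; (A₂(A₃A₄)): 11×21 by 21×15 → 11×15, cost 11·21·15 = 3465; cumulative 11025; ((A₂(A₃A₄))A₅): 11×15 by 15×6 → 11×6, cost 11·15·6 = 990; cumulative 12015; (A₁((A₂(A₃A₄))A₅)): 35×11 by 11×6 → 35×6, cost 35·11·6 = 2310; cumulative 14325. Total 14325.
Difference: |32925 − 14325| = 18600.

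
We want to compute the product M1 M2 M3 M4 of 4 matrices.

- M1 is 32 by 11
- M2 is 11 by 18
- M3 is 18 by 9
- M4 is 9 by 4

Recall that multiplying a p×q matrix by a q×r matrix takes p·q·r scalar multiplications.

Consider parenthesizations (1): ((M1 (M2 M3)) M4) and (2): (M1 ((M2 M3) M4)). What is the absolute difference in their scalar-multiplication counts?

Order (1) = ((M1 (M2 M3)) M4): (M2 M3): 11×18 by 18×9 → 11×9, cost 11·18·9 = 1782; (M1 (M2 M3)): 32×11 by 11×9 → 32×9, cost 32·11·9 = 3168; cumulative 4950; ((M1 (M2 M3)) M4): 32×9 by 9×4 → 32×4, cost 32·9·4 = 1152; cumulative 6102. Total 6102.
Order (2) = (M1 ((M2 M3) M4)): (M2 M3): 11×18 by 18×9 → 11×9, cost 11·18·9 = 1782; ((M2 M3) M4): 11×9 by 9×4 → 11×4, cost 11·9·4 = 396; cumulative 2178; (M1 ((M2 M3) M4)): 32×11 by 11×4 → 32×4, cost 32·11·4 = 1408; cumulative 3586. Total 3586.
Difference: |6102 − 3586| = 2516.

2516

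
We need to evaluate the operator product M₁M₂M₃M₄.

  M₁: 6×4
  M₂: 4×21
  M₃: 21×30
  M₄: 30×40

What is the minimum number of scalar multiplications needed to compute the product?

Adjacent pairs: M₁M₂ = 6·4·21 = 504; M₂M₃ = 4·21·30 = 2520; M₃M₄ = 21·30·40 = 25200.
Length 3: M₁..M₃: k=1: 0+2520+6·4·30=3240; k=2: 504+0+6·21·30=4284 → min 3240 | M₂..M₄: k=2: 0+25200+4·21·40=28560; k=3: 2520+0+4·30·40=7320 → min 7320.
Length 4: M₁..M₄: k=1: 0+7320+6·4·40=8280; k=2: 504+25200+6·21·40=30744; k=3: 3240+0+6·30·40=10440 → min 8280.
Optimal order: (M₁((M₂M₃)M₄)) with cost 8280.

8280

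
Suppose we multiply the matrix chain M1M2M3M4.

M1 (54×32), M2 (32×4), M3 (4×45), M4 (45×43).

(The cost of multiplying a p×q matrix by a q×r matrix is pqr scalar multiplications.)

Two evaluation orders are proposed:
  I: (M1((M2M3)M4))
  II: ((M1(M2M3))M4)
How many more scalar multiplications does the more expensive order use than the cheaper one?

46026

Order I = (M1((M2M3)M4)): (M2M3): 32×4 by 4×45 → 32×45, cost 32·4·45 = 5760; ((M2M3)M4): 32×45 by 45×43 → 32×43, cost 32·45·43 = 61920; cumulative 67680; (M1((M2M3)M4)): 54×32 by 32×43 → 54×43, cost 54·32·43 = 74304; cumulative 141984. Total 141984.
Order II = ((M1(M2M3))M4): (M2M3): 32×4 by 4×45 → 32×45, cost 32·4·45 = 5760; (M1(M2M3)): 54×32 by 32×45 → 54×45, cost 54·32·45 = 77760; cumulative 83520; ((M1(M2M3))M4): 54×45 by 45×43 → 54×43, cost 54·45·43 = 104490; cumulative 188010. Total 188010.
Difference: |141984 − 188010| = 46026.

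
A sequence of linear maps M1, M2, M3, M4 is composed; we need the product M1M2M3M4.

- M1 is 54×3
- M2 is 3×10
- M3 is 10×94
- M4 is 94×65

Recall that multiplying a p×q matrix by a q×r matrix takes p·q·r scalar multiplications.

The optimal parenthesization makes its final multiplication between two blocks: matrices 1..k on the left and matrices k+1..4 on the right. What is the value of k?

Adjacent pairs: M1M2 = 54·3·10 = 1620; M2M3 = 3·10·94 = 2820; M3M4 = 10·94·65 = 61100.
Length 3: M1..M3: k=1: 0+2820+54·3·94=18048; k=2: 1620+0+54·10·94=52380 → min 18048 | M2..M4: k=2: 0+61100+3·10·65=63050; k=3: 2820+0+3·94·65=21150 → min 21150.
Top-level splits: k=1: (M1..M1)·(M2..M4) → 0+21150+54·3·65 = 31680; k=2: (M1..M2)·(M3..M4) → 1620+61100+54·10·65 = 97820; k=3: (M1..M3)·(M4..M4) → 18048+0+54·94·65 = 347988.
Best split is after M1, i.e. k = 1.

1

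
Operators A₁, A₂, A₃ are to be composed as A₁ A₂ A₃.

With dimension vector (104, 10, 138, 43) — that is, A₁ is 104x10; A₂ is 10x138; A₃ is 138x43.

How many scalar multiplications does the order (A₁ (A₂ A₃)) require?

(A₂ A₃): 10×138 by 138×43 → 10×43, cost 10·138·43 = 59340
(A₁ (A₂ A₃)): 104×10 by 10×43 → 104×43, cost 104·10·43 = 44720; cumulative 104060
Total: 104060 scalar multiplications.

104060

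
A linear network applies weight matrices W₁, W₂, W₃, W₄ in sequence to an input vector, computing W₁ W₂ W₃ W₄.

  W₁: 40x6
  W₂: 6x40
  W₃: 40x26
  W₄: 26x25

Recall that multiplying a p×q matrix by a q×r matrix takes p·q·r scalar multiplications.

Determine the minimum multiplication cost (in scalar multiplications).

Adjacent pairs: W₁W₂ = 40·6·40 = 9600; W₂W₃ = 6·40·26 = 6240; W₃W₄ = 40·26·25 = 26000.
Length 3: W₁..W₃: k=1: 0+6240+40·6·26=12480; k=2: 9600+0+40·40·26=51200 → min 12480 | W₂..W₄: k=2: 0+26000+6·40·25=32000; k=3: 6240+0+6·26·25=10140 → min 10140.
Length 4: W₁..W₄: k=1: 0+10140+40·6·25=16140; k=2: 9600+26000+40·40·25=75600; k=3: 12480+0+40·26·25=38480 → min 16140.
Optimal order: (W₁ ((W₂ W₃) W₄)) with cost 16140.

16140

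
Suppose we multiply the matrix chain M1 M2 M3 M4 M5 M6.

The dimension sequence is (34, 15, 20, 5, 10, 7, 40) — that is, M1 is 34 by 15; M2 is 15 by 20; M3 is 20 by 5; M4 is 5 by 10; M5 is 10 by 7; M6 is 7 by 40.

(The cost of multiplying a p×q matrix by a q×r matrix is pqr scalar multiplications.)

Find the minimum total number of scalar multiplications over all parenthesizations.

12600

Adjacent pairs: M1M2 = 34·15·20 = 10200; M2M3 = 15·20·5 = 1500; M3M4 = 20·5·10 = 1000; M4M5 = 5·10·7 = 350; M5M6 = 10·7·40 = 2800.
Length 3: M1..M3: k=1: 0+1500+34·15·5=4050; k=2: 10200+0+34·20·5=13600 → min 4050 | M2..M4: k=2: 0+1000+15·20·10=4000; k=3: 1500+0+15·5·10=2250 → min 2250 | M3..M5: k=3: 0+350+20·5·7=1050; k=4: 1000+0+20·10·7=2400 → min 1050 | M4..M6: k=4: 0+2800+5·10·40=4800; k=5: 350+0+5·7·40=1750 → min 1750.
Length 4: M1..M4: k=1: 0+2250+34·15·10=7350; k=2: 10200+1000+34·20·10=18000; k=3: 4050+0+34·5·10=5750 → min 5750 | M2..M5: k=2: 0+1050+15·20·7=3150; k=3: 1500+350+15·5·7=2375; k=4: 2250+0+15·10·7=3300 → min 2375 | M3..M6: k=3: 0+1750+20·5·40=5750; k=4: 1000+2800+20·10·40=11800; k=5: 1050+0+20·7·40=6650 → min 5750.
Length 5: M1..M5: k=1: 0+2375+34·15·7=5945; k=2: 10200+1050+34·20·7=16010; k=3: 4050+350+34·5·7=5590; k=4: 5750+0+34·10·7=8130 → min 5590 | M2..M6: k=2: 0+5750+15·20·40=17750; k=3: 1500+1750+15·5·40=6250; k=4: 2250+2800+15·10·40=11050; k=5: 2375+0+15·7·40=6575 → min 6250.
Length 6: M1..M6: k=1: 0+6250+34·15·40=26650; k=2: 10200+5750+34·20·40=43150; k=3: 4050+1750+34·5·40=12600; k=4: 5750+2800+34·10·40=22150; k=5: 5590+0+34·7·40=15110 → min 12600.
Optimal order: ((M1 (M2 M3)) ((M4 M5) M6)) with cost 12600.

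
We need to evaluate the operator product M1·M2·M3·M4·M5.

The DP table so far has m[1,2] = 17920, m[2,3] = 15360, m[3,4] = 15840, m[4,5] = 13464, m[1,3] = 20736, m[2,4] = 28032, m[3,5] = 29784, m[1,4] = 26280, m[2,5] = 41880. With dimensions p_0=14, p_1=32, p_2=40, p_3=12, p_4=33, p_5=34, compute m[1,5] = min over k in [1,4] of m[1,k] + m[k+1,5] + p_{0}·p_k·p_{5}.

39912

m[1,5] = min over k∈[1,4] of m[1,k]+m[k+1,5]+p_{0}·p_k·p_{5}.
k=1: 0 + 41880 + 14·32·34 = 57112; k=2: 17920 + 29784 + 14·40·34 = 66744; k=3: 20736 + 13464 + 14·12·34 = 39912; k=4: 26280 + 0 + 14·33·34 = 41988.
Minimum: 39912 at k=3.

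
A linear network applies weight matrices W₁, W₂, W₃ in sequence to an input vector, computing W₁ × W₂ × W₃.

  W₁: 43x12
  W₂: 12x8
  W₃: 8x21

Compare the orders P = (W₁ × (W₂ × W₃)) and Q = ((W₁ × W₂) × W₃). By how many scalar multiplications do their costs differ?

1500

Order P = (W₁ × (W₂ × W₃)): (W₂ × W₃): 12×8 by 8×21 → 12×21, cost 12·8·21 = 2016; (W₁ × (W₂ × W₃)): 43×12 by 12×21 → 43×21, cost 43·12·21 = 10836; cumulative 12852. Total 12852.
Order Q = ((W₁ × W₂) × W₃): (W₁ × W₂): 43×12 by 12×8 → 43×8, cost 43·12·8 = 4128; ((W₁ × W₂) × W₃): 43×8 by 8×21 → 43×21, cost 43·8·21 = 7224; cumulative 11352. Total 11352.
Difference: |12852 − 11352| = 1500.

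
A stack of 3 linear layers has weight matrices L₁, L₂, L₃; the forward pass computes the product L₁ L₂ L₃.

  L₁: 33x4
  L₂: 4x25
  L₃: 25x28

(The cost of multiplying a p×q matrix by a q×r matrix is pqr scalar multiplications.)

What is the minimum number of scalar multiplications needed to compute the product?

6496

Order (L₁ (L₂ L₃)): (L₂ L₃): 4×25 by 25×28 → 4×28, cost 4·25·28 = 2800; (L₁ (L₂ L₃)): 33×4 by 4×28 → 33×28, cost 33·4·28 = 3696; cumulative 6496. Total 6496.
Order ((L₁ L₂) L₃): (L₁ L₂): 33×4 by 4×25 → 33×25, cost 33·4·25 = 3300; ((L₁ L₂) L₃): 33×25 by 25×28 → 33×28, cost 33·25·28 = 23100; cumulative 26400. Total 26400.
Minimum: 6496.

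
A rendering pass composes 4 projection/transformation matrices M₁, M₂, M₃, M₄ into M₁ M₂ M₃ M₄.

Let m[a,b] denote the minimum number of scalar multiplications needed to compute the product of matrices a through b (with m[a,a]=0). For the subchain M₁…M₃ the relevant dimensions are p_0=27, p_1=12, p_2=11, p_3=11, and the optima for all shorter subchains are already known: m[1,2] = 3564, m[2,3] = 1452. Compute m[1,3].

5016

m[1,3] = min over k∈[1,2] of m[1,k]+m[k+1,3]+p_{0}·p_k·p_{3}.
k=1: 0 + 1452 + 27·12·11 = 5016; k=2: 3564 + 0 + 27·11·11 = 6831.
Minimum: 5016 at k=1.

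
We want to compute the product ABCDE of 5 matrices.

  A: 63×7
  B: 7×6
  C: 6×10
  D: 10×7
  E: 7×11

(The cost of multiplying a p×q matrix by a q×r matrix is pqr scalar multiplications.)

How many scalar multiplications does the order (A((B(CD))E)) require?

6104

(CD): 6×10 by 10×7 → 6×7, cost 6·10·7 = 420
(B(CD)): 7×6 by 6×7 → 7×7, cost 7·6·7 = 294; cumulative 714
((B(CD))E): 7×7 by 7×11 → 7×11, cost 7·7·11 = 539; cumulative 1253
(A((B(CD))E)): 63×7 by 7×11 → 63×11, cost 63·7·11 = 4851; cumulative 6104
Total: 6104 scalar multiplications.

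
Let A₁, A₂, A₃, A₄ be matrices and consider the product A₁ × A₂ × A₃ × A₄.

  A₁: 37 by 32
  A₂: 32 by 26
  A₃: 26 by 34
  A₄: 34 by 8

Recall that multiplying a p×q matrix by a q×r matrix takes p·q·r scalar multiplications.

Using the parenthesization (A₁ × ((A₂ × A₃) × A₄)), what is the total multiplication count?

46464

(A₂ × A₃): 32×26 by 26×34 → 32×34, cost 32·26·34 = 28288
((A₂ × A₃) × A₄): 32×34 by 34×8 → 32×8, cost 32·34·8 = 8704; cumulative 36992
(A₁ × ((A₂ × A₃) × A₄)): 37×32 by 32×8 → 37×8, cost 37·32·8 = 9472; cumulative 46464
Total: 46464 scalar multiplications.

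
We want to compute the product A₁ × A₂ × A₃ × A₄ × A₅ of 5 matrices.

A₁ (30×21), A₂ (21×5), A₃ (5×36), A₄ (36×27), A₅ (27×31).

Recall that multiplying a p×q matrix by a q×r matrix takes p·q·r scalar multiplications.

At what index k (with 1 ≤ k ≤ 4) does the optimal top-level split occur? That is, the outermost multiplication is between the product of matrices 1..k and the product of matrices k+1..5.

Adjacent pairs: A₁A₂ = 30·21·5 = 3150; A₂A₃ = 21·5·36 = 3780; A₃A₄ = 5·36·27 = 4860; A₄A₅ = 36·27·31 = 30132.
Length 3: A₁..A₃: k=1: 0+3780+30·21·36=26460; k=2: 3150+0+30·5·36=8550 → min 8550 | A₂..A₄: k=2: 0+4860+21·5·27=7695; k=3: 3780+0+21·36·27=24192 → min 7695 | A₃..A₅: k=3: 0+30132+5·36·31=35712; k=4: 4860+0+5·27·31=9045 → min 9045.
Length 4: A₁..A₄: k=1: 0+7695+30·21·27=24705; k=2: 3150+4860+30·5·27=12060; k=3: 8550+0+30·36·27=37710 → min 12060 | A₂..A₅: k=2: 0+9045+21·5·31=12300; k=3: 3780+30132+21·36·31=57348; k=4: 7695+0+21·27·31=25272 → min 12300.
Top-level splits: k=1: (A₁..A₁)·(A₂..A₅) → 0+12300+30·21·31 = 31830; k=2: (A₁..A₂)·(A₃..A₅) → 3150+9045+30·5·31 = 16845; k=3: (A₁..A₃)·(A₄..A₅) → 8550+30132+30·36·31 = 72162; k=4: (A₁..A₄)·(A₅..A₅) → 12060+0+30·27·31 = 37170.
Best split is after A₂, i.e. k = 2.

2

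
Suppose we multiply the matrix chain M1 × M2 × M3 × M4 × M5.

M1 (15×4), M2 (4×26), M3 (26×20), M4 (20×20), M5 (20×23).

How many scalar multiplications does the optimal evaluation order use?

Adjacent pairs: M1M2 = 15·4·26 = 1560; M2M3 = 4·26·20 = 2080; M3M4 = 26·20·20 = 10400; M4M5 = 20·20·23 = 9200.
Length 3: M1..M3: k=1: 0+2080+15·4·20=3280; k=2: 1560+0+15·26·20=9360 → min 3280 | M2..M4: k=2: 0+10400+4·26·20=12480; k=3: 2080+0+4·20·20=3680 → min 3680 | M3..M5: k=3: 0+9200+26·20·23=21160; k=4: 10400+0+26·20·23=22360 → min 21160.
Length 4: M1..M4: k=1: 0+3680+15·4·20=4880; k=2: 1560+10400+15·26·20=19760; k=3: 3280+0+15·20·20=9280 → min 4880 | M2..M5: k=2: 0+21160+4·26·23=23552; k=3: 2080+9200+4·20·23=13120; k=4: 3680+0+4·20·23=5520 → min 5520.
Length 5: M1..M5: k=1: 0+5520+15·4·23=6900; k=2: 1560+21160+15·26·23=31690; k=3: 3280+9200+15·20·23=19380; k=4: 4880+0+15·20·23=11780 → min 6900.
Optimal order: (M1 × (((M2 × M3) × M4) × M5)) with cost 6900.

6900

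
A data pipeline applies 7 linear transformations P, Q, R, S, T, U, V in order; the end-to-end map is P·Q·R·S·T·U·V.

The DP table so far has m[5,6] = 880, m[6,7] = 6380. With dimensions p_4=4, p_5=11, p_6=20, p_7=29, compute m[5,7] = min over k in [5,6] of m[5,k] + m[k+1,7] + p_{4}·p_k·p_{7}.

m[5,7] = min over k∈[5,6] of m[5,k]+m[k+1,7]+p_{4}·p_k·p_{7}.
k=5: 0 + 6380 + 4·11·29 = 7656; k=6: 880 + 0 + 4·20·29 = 3200.
Minimum: 3200 at k=6.

3200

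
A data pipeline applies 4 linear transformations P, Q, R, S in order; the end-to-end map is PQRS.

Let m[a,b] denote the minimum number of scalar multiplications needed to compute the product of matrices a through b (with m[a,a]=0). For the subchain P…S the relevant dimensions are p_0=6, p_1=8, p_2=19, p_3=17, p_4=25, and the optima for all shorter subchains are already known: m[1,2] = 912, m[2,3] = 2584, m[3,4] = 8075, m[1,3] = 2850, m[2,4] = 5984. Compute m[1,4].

5400

m[1,4] = min over k∈[1,3] of m[1,k]+m[k+1,4]+p_{0}·p_k·p_{4}.
k=1: 0 + 5984 + 6·8·25 = 7184; k=2: 912 + 8075 + 6·19·25 = 11837; k=3: 2850 + 0 + 6·17·25 = 5400.
Minimum: 5400 at k=3.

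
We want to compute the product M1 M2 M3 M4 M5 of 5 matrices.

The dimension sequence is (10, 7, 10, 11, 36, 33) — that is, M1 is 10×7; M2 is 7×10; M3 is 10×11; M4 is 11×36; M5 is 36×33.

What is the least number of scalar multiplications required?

14168

Adjacent pairs: M1M2 = 10·7·10 = 700; M2M3 = 7·10·11 = 770; M3M4 = 10·11·36 = 3960; M4M5 = 11·36·33 = 13068.
Length 3: M1..M3: k=1: 0+770+10·7·11=1540; k=2: 700+0+10·10·11=1800 → min 1540 | M2..M4: k=2: 0+3960+7·10·36=6480; k=3: 770+0+7·11·36=3542 → min 3542 | M3..M5: k=3: 0+13068+10·11·33=16698; k=4: 3960+0+10·36·33=15840 → min 15840.
Length 4: M1..M4: k=1: 0+3542+10·7·36=6062; k=2: 700+3960+10·10·36=8260; k=3: 1540+0+10·11·36=5500 → min 5500 | M2..M5: k=2: 0+15840+7·10·33=18150; k=3: 770+13068+7·11·33=16379; k=4: 3542+0+7·36·33=11858 → min 11858.
Length 5: M1..M5: k=1: 0+11858+10·7·33=14168; k=2: 700+15840+10·10·33=19840; k=3: 1540+13068+10·11·33=18238; k=4: 5500+0+10·36·33=17380 → min 14168.
Optimal order: (M1 (((M2 M3) M4) M5)) with cost 14168.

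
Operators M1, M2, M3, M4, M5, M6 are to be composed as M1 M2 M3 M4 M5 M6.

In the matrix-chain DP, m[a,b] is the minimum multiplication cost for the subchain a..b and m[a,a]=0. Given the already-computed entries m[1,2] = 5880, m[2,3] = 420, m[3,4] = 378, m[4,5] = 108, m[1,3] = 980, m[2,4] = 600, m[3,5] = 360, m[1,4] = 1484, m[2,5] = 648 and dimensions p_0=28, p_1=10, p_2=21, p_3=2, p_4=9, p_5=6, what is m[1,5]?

m[1,5] = min over k∈[1,4] of m[1,k]+m[k+1,5]+p_{0}·p_k·p_{5}.
k=1: 0 + 648 + 28·10·6 = 2328; k=2: 5880 + 360 + 28·21·6 = 9768; k=3: 980 + 108 + 28·2·6 = 1424; k=4: 1484 + 0 + 28·9·6 = 2996.
Minimum: 1424 at k=3.

1424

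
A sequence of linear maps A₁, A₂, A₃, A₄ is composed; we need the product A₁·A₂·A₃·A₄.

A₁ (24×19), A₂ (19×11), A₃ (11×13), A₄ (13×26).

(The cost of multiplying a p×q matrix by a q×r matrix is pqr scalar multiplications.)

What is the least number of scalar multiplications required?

15598

Adjacent pairs: A₁A₂ = 24·19·11 = 5016; A₂A₃ = 19·11·13 = 2717; A₃A₄ = 11·13·26 = 3718.
Length 3: A₁..A₃: k=1: 0+2717+24·19·13=8645; k=2: 5016+0+24·11·13=8448 → min 8448 | A₂..A₄: k=2: 0+3718+19·11·26=9152; k=3: 2717+0+19·13·26=9139 → min 9139.
Length 4: A₁..A₄: k=1: 0+9139+24·19·26=20995; k=2: 5016+3718+24·11·26=15598; k=3: 8448+0+24·13·26=16560 → min 15598.
Optimal order: ((A₁·A₂)·(A₃·A₄)) with cost 15598.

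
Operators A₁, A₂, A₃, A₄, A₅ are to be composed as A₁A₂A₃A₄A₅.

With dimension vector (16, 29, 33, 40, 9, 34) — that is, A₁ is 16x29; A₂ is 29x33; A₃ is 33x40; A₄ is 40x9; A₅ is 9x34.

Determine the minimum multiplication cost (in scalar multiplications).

29565

Adjacent pairs: A₁A₂ = 16·29·33 = 15312; A₂A₃ = 29·33·40 = 38280; A₃A₄ = 33·40·9 = 11880; A₄A₅ = 40·9·34 = 12240.
Length 3: A₁..A₃: k=1: 0+38280+16·29·40=56840; k=2: 15312+0+16·33·40=36432 → min 36432 | A₂..A₄: k=2: 0+11880+29·33·9=20493; k=3: 38280+0+29·40·9=48720 → min 20493 | A₃..A₅: k=3: 0+12240+33·40·34=57120; k=4: 11880+0+33·9·34=21978 → min 21978.
Length 4: A₁..A₄: k=1: 0+20493+16·29·9=24669; k=2: 15312+11880+16·33·9=31944; k=3: 36432+0+16·40·9=42192 → min 24669 | A₂..A₅: k=2: 0+21978+29·33·34=54516; k=3: 38280+12240+29·40·34=89960; k=4: 20493+0+29·9·34=29367 → min 29367.
Length 5: A₁..A₅: k=1: 0+29367+16·29·34=45143; k=2: 15312+21978+16·33·34=55242; k=3: 36432+12240+16·40·34=70432; k=4: 24669+0+16·9·34=29565 → min 29565.
Optimal order: ((A₁(A₂(A₃A₄)))A₅) with cost 29565.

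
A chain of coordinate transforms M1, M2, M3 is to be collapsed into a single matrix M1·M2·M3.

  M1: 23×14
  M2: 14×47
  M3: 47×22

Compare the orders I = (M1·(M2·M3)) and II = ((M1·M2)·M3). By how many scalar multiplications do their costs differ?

17356

Order I = (M1·(M2·M3)): (M2·M3): 14×47 by 47×22 → 14×22, cost 14·47·22 = 14476; (M1·(M2·M3)): 23×14 by 14×22 → 23×22, cost 23·14·22 = 7084; cumulative 21560. Total 21560.
Order II = ((M1·M2)·M3): (M1·M2): 23×14 by 14×47 → 23×47, cost 23·14·47 = 15134; ((M1·M2)·M3): 23×47 by 47×22 → 23×22, cost 23·47·22 = 23782; cumulative 38916. Total 38916.
Difference: |21560 − 38916| = 17356.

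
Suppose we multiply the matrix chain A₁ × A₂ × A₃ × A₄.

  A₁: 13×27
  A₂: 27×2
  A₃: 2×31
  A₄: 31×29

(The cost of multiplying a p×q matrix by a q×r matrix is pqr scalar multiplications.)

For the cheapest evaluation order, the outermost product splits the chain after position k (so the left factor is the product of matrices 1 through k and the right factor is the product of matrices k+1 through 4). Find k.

2

Adjacent pairs: A₁A₂ = 13·27·2 = 702; A₂A₃ = 27·2·31 = 1674; A₃A₄ = 2·31·29 = 1798.
Length 3: A₁..A₃: k=1: 0+1674+13·27·31=12555; k=2: 702+0+13·2·31=1508 → min 1508 | A₂..A₄: k=2: 0+1798+27·2·29=3364; k=3: 1674+0+27·31·29=25947 → min 3364.
Top-level splits: k=1: (A₁..A₁)·(A₂..A₄) → 0+3364+13·27·29 = 13543; k=2: (A₁..A₂)·(A₃..A₄) → 702+1798+13·2·29 = 3254; k=3: (A₁..A₃)·(A₄..A₄) → 1508+0+13·31·29 = 13195.
Best split is after A₂, i.e. k = 2.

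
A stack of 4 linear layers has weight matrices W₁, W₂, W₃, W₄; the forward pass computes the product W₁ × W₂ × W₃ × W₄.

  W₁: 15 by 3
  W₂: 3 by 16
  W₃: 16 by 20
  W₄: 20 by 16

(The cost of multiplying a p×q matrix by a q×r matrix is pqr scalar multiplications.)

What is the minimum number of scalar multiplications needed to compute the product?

Adjacent pairs: W₁W₂ = 15·3·16 = 720; W₂W₃ = 3·16·20 = 960; W₃W₄ = 16·20·16 = 5120.
Length 3: W₁..W₃: k=1: 0+960+15·3·20=1860; k=2: 720+0+15·16·20=5520 → min 1860 | W₂..W₄: k=2: 0+5120+3·16·16=5888; k=3: 960+0+3·20·16=1920 → min 1920.
Length 4: W₁..W₄: k=1: 0+1920+15·3·16=2640; k=2: 720+5120+15·16·16=9680; k=3: 1860+0+15·20·16=6660 → min 2640.
Optimal order: (W₁ × ((W₂ × W₃) × W₄)) with cost 2640.

2640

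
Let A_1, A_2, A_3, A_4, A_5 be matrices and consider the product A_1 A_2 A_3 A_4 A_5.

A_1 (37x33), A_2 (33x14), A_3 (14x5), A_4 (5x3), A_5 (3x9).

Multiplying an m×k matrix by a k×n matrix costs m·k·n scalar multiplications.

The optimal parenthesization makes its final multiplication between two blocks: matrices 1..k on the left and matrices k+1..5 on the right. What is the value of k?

Adjacent pairs: A_1A_2 = 37·33·14 = 17094; A_2A_3 = 33·14·5 = 2310; A_3A_4 = 14·5·3 = 210; A_4A_5 = 5·3·9 = 135.
Length 3: A_1..A_3: k=1: 0+2310+37·33·5=8415; k=2: 17094+0+37·14·5=19684 → min 8415 | A_2..A_4: k=2: 0+210+33·14·3=1596; k=3: 2310+0+33·5·3=2805 → min 1596 | A_3..A_5: k=3: 0+135+14·5·9=765; k=4: 210+0+14·3·9=588 → min 588.
Length 4: A_1..A_4: k=1: 0+1596+37·33·3=5259; k=2: 17094+210+37·14·3=18858; k=3: 8415+0+37·5·3=8970 → min 5259 | A_2..A_5: k=2: 0+588+33·14·9=4746; k=3: 2310+135+33·5·9=3930; k=4: 1596+0+33·3·9=2487 → min 2487.
Top-level splits: k=1: (A_1..A_1)·(A_2..A_5) → 0+2487+37·33·9 = 13476; k=2: (A_1..A_2)·(A_3..A_5) → 17094+588+37·14·9 = 22344; k=3: (A_1..A_3)·(A_4..A_5) → 8415+135+37·5·9 = 10215; k=4: (A_1..A_4)·(A_5..A_5) → 5259+0+37·3·9 = 6258.
Best split is after A_4, i.e. k = 4.

4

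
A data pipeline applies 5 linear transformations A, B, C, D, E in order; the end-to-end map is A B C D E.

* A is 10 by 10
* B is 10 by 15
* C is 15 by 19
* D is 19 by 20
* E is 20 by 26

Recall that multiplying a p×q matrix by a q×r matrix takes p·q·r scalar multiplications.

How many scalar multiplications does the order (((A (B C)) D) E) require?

(B C): 10×15 by 15×19 → 10×19, cost 10·15·19 = 2850
(A (B C)): 10×10 by 10×19 → 10×19, cost 10·10·19 = 1900; cumulative 4750
((A (B C)) D): 10×19 by 19×20 → 10×20, cost 10·19·20 = 3800; cumulative 8550
(((A (B C)) D) E): 10×20 by 20×26 → 10×26, cost 10·20·26 = 5200; cumulative 13750
Total: 13750 scalar multiplications.

13750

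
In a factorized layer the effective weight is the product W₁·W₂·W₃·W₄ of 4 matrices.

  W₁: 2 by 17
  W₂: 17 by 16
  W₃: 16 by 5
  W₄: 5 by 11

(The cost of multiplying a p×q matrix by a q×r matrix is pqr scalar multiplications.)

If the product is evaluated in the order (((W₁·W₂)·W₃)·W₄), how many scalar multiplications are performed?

814

(W₁·W₂): 2×17 by 17×16 → 2×16, cost 2·17·16 = 544
((W₁·W₂)·W₃): 2×16 by 16×5 → 2×5, cost 2·16·5 = 160; cumulative 704
(((W₁·W₂)·W₃)·W₄): 2×5 by 5×11 → 2×11, cost 2·5·11 = 110; cumulative 814
Total: 814 scalar multiplications.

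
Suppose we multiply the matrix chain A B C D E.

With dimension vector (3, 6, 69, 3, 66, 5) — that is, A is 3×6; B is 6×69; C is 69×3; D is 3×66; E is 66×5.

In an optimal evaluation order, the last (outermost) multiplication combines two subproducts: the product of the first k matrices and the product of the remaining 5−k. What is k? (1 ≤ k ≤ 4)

Adjacent pairs: AB = 3·6·69 = 1242; BC = 6·69·3 = 1242; CD = 69·3·66 = 13662; DE = 3·66·5 = 990.
Length 3: A..C: k=1: 0+1242+3·6·3=1296; k=2: 1242+0+3·69·3=1863 → min 1296 | B..D: k=2: 0+13662+6·69·66=40986; k=3: 1242+0+6·3·66=2430 → min 2430 | C..E: k=3: 0+990+69·3·5=2025; k=4: 13662+0+69·66·5=36432 → min 2025.
Length 4: A..D: k=1: 0+2430+3·6·66=3618; k=2: 1242+13662+3·69·66=28566; k=3: 1296+0+3·3·66=1890 → min 1890 | B..E: k=2: 0+2025+6·69·5=4095; k=3: 1242+990+6·3·5=2322; k=4: 2430+0+6·66·5=4410 → min 2322.
Top-level splits: k=1: (A..A)·(B..E) → 0+2322+3·6·5 = 2412; k=2: (A..B)·(C..E) → 1242+2025+3·69·5 = 4302; k=3: (A..C)·(D..E) → 1296+990+3·3·5 = 2331; k=4: (A..D)·(E..E) → 1890+0+3·66·5 = 2880.
Best split is after C, i.e. k = 3.

3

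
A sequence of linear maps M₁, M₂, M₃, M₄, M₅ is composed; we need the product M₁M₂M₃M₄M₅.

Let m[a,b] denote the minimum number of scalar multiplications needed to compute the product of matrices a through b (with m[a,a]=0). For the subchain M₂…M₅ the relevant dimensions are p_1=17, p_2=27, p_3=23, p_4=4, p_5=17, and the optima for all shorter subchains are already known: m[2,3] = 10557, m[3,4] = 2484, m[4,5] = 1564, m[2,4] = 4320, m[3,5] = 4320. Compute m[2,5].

5476

m[2,5] = min over k∈[2,4] of m[2,k]+m[k+1,5]+p_{1}·p_k·p_{5}.
k=2: 0 + 4320 + 17·27·17 = 12123; k=3: 10557 + 1564 + 17·23·17 = 18768; k=4: 4320 + 0 + 17·4·17 = 5476.
Minimum: 5476 at k=4.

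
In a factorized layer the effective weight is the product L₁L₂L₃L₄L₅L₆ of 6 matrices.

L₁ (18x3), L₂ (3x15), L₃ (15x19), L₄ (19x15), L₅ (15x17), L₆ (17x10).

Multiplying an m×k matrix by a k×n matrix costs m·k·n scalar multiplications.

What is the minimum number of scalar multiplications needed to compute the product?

3525

Adjacent pairs: L₁L₂ = 18·3·15 = 810; L₂L₃ = 3·15·19 = 855; L₃L₄ = 15·19·15 = 4275; L₄L₅ = 19·15·17 = 4845; L₅L₆ = 15·17·10 = 2550.
Length 3: L₁..L₃: k=1: 0+855+18·3·19=1881; k=2: 810+0+18·15·19=5940 → min 1881 | L₂..L₄: k=2: 0+4275+3·15·15=4950; k=3: 855+0+3·19·15=1710 → min 1710 | L₃..L₅: k=3: 0+4845+15·19·17=9690; k=4: 4275+0+15·15·17=8100 → min 8100 | L₄..L₆: k=4: 0+2550+19·15·10=5400; k=5: 4845+0+19·17·10=8075 → min 5400.
Length 4: L₁..L₄: k=1: 0+1710+18·3·15=2520; k=2: 810+4275+18·15·15=9135; k=3: 1881+0+18·19·15=7011 → min 2520 | L₂..L₅: k=2: 0+8100+3·15·17=8865; k=3: 855+4845+3·19·17=6669; k=4: 1710+0+3·15·17=2475 → min 2475 | L₃..L₆: k=3: 0+5400+15·19·10=8250; k=4: 4275+2550+15·15·10=9075; k=5: 8100+0+15·17·10=10650 → min 8250.
Length 5: L₁..L₅: k=1: 0+2475+18·3·17=3393; k=2: 810+8100+18·15·17=13500; k=3: 1881+4845+18·19·17=12540; k=4: 2520+0+18·15·17=7110 → min 3393 | L₂..L₆: k=2: 0+8250+3·15·10=8700; k=3: 855+5400+3·19·10=6825; k=4: 1710+2550+3·15·10=4710; k=5: 2475+0+3·17·10=2985 → min 2985.
Length 6: L₁..L₆: k=1: 0+2985+18·3·10=3525; k=2: 810+8250+18·15·10=11760; k=3: 1881+5400+18·19·10=10701; k=4: 2520+2550+18·15·10=7770; k=5: 3393+0+18·17·10=6453 → min 3525.
Optimal order: (L₁((((L₂L₃)L₄)L₅)L₆)) with cost 3525.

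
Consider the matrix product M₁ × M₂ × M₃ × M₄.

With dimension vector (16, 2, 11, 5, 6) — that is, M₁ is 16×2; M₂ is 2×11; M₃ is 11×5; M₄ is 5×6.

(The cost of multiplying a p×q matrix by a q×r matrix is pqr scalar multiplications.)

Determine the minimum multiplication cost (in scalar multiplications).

Adjacent pairs: M₁M₂ = 16·2·11 = 352; M₂M₃ = 2·11·5 = 110; M₃M₄ = 11·5·6 = 330.
Length 3: M₁..M₃: k=1: 0+110+16·2·5=270; k=2: 352+0+16·11·5=1232 → min 270 | M₂..M₄: k=2: 0+330+2·11·6=462; k=3: 110+0+2·5·6=170 → min 170.
Length 4: M₁..M₄: k=1: 0+170+16·2·6=362; k=2: 352+330+16·11·6=1738; k=3: 270+0+16·5·6=750 → min 362.
Optimal order: (M₁ × ((M₂ × M₃) × M₄)) with cost 362.

362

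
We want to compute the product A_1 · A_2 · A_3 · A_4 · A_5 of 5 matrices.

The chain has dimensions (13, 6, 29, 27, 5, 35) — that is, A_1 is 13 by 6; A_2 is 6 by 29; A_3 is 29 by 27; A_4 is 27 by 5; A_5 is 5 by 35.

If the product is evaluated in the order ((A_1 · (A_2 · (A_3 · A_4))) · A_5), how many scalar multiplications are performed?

7450

(A_3 · A_4): 29×27 by 27×5 → 29×5, cost 29·27·5 = 3915
(A_2 · (A_3 · A_4)): 6×29 by 29×5 → 6×5, cost 6·29·5 = 870; cumulative 4785
(A_1 · (A_2 · (A_3 · A_4))): 13×6 by 6×5 → 13×5, cost 13·6·5 = 390; cumulative 5175
((A_1 · (A_2 · (A_3 · A_4))) · A_5): 13×5 by 5×35 → 13×35, cost 13·5·35 = 2275; cumulative 7450
Total: 7450 scalar multiplications.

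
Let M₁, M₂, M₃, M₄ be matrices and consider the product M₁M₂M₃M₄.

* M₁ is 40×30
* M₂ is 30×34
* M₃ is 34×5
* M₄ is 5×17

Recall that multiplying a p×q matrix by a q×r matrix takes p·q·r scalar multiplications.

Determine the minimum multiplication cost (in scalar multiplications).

Adjacent pairs: M₁M₂ = 40·30·34 = 40800; M₂M₃ = 30·34·5 = 5100; M₃M₄ = 34·5·17 = 2890.
Length 3: M₁..M₃: k=1: 0+5100+40·30·5=11100; k=2: 40800+0+40·34·5=47600 → min 11100 | M₂..M₄: k=2: 0+2890+30·34·17=20230; k=3: 5100+0+30·5·17=7650 → min 7650.
Length 4: M₁..M₄: k=1: 0+7650+40·30·17=28050; k=2: 40800+2890+40·34·17=66810; k=3: 11100+0+40·5·17=14500 → min 14500.
Optimal order: ((M₁(M₂M₃))M₄) with cost 14500.

14500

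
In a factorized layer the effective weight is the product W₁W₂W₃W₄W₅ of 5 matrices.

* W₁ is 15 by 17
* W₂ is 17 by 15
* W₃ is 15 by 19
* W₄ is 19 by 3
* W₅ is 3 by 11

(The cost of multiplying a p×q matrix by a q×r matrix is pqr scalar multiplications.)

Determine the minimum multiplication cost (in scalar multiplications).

2880

Adjacent pairs: W₁W₂ = 15·17·15 = 3825; W₂W₃ = 17·15·19 = 4845; W₃W₄ = 15·19·3 = 855; W₄W₅ = 19·3·11 = 627.
Length 3: W₁..W₃: k=1: 0+4845+15·17·19=9690; k=2: 3825+0+15·15·19=8100 → min 8100 | W₂..W₄: k=2: 0+855+17·15·3=1620; k=3: 4845+0+17·19·3=5814 → min 1620 | W₃..W₅: k=3: 0+627+15·19·11=3762; k=4: 855+0+15·3·11=1350 → min 1350.
Length 4: W₁..W₄: k=1: 0+1620+15·17·3=2385; k=2: 3825+855+15·15·3=5355; k=3: 8100+0+15·19·3=8955 → min 2385 | W₂..W₅: k=2: 0+1350+17·15·11=4155; k=3: 4845+627+17·19·11=9025; k=4: 1620+0+17·3·11=2181 → min 2181.
Length 5: W₁..W₅: k=1: 0+2181+15·17·11=4986; k=2: 3825+1350+15·15·11=7650; k=3: 8100+627+15·19·11=11862; k=4: 2385+0+15·3·11=2880 → min 2880.
Optimal order: ((W₁(W₂(W₃W₄)))W₅) with cost 2880.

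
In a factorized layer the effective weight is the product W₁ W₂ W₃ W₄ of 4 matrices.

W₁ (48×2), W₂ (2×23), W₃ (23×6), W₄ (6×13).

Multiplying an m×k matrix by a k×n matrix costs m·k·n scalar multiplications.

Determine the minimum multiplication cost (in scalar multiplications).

1680

Adjacent pairs: W₁W₂ = 48·2·23 = 2208; W₂W₃ = 2·23·6 = 276; W₃W₄ = 23·6·13 = 1794.
Length 3: W₁..W₃: k=1: 0+276+48·2·6=852; k=2: 2208+0+48·23·6=8832 → min 852 | W₂..W₄: k=2: 0+1794+2·23·13=2392; k=3: 276+0+2·6·13=432 → min 432.
Length 4: W₁..W₄: k=1: 0+432+48·2·13=1680; k=2: 2208+1794+48·23·13=18354; k=3: 852+0+48·6·13=4596 → min 1680.
Optimal order: (W₁ ((W₂ W₃) W₄)) with cost 1680.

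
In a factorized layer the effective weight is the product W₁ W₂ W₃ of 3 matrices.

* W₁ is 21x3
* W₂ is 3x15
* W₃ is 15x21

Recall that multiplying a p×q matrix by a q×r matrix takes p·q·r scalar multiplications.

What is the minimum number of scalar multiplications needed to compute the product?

2268

Order (W₁ (W₂ W₃)): (W₂ W₃): 3×15 by 15×21 → 3×21, cost 3·15·21 = 945; (W₁ (W₂ W₃)): 21×3 by 3×21 → 21×21, cost 21·3·21 = 1323; cumulative 2268. Total 2268.
Order ((W₁ W₂) W₃): (W₁ W₂): 21×3 by 3×15 → 21×15, cost 21·3·15 = 945; ((W₁ W₂) W₃): 21×15 by 15×21 → 21×21, cost 21·15·21 = 6615; cumulative 7560. Total 7560.
Minimum: 2268.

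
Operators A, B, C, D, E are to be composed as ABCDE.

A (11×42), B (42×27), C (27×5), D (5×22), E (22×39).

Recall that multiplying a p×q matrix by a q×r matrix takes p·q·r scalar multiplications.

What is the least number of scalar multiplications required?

14415

Adjacent pairs: AB = 11·42·27 = 12474; BC = 42·27·5 = 5670; CD = 27·5·22 = 2970; DE = 5·22·39 = 4290.
Length 3: A..C: k=1: 0+5670+11·42·5=7980; k=2: 12474+0+11·27·5=13959 → min 7980 | B..D: k=2: 0+2970+42·27·22=27918; k=3: 5670+0+42·5·22=10290 → min 10290 | C..E: k=3: 0+4290+27·5·39=9555; k=4: 2970+0+27·22·39=26136 → min 9555.
Length 4: A..D: k=1: 0+10290+11·42·22=20454; k=2: 12474+2970+11·27·22=21978; k=3: 7980+0+11·5·22=9190 → min 9190 | B..E: k=2: 0+9555+42·27·39=53781; k=3: 5670+4290+42·5·39=18150; k=4: 10290+0+42·22·39=46326 → min 18150.
Length 5: A..E: k=1: 0+18150+11·42·39=36168; k=2: 12474+9555+11·27·39=33612; k=3: 7980+4290+11·5·39=14415; k=4: 9190+0+11·22·39=18628 → min 14415.
Optimal order: ((A(BC))(DE)) with cost 14415.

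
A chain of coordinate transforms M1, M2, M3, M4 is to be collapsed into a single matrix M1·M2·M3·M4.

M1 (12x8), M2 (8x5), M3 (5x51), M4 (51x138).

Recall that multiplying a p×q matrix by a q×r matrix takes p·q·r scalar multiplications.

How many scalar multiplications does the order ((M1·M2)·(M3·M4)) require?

(M1·M2): 12×8 by 8×5 → 12×5, cost 12·8·5 = 480
(M3·M4): 5×51 by 51×138 → 5×138, cost 5·51·138 = 35190
((M1·M2)·(M3·M4)): 12×5 by 5×138 → 12×138, cost 12·5·138 = 8280; cumulative 43950
Total: 43950 scalar multiplications.

43950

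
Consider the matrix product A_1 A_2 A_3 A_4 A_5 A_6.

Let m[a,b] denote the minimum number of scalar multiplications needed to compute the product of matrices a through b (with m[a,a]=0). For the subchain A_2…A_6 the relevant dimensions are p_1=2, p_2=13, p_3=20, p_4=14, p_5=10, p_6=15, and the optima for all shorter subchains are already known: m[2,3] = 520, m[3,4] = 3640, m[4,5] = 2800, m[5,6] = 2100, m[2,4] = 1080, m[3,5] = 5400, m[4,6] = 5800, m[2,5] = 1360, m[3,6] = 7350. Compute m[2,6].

1660

m[2,6] = min over k∈[2,5] of m[2,k]+m[k+1,6]+p_{1}·p_k·p_{6}.
k=2: 0 + 7350 + 2·13·15 = 7740; k=3: 520 + 5800 + 2·20·15 = 6920; k=4: 1080 + 2100 + 2·14·15 = 3600; k=5: 1360 + 0 + 2·10·15 = 1660.
Minimum: 1660 at k=5.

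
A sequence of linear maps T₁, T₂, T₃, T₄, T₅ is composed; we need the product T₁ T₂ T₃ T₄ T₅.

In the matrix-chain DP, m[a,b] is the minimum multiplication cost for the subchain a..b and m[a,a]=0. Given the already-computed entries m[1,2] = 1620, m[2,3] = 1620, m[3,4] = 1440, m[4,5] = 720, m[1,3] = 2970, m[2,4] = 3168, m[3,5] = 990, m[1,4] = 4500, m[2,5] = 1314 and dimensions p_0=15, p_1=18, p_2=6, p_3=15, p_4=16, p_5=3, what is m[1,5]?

2124

m[1,5] = min over k∈[1,4] of m[1,k]+m[k+1,5]+p_{0}·p_k·p_{5}.
k=1: 0 + 1314 + 15·18·3 = 2124; k=2: 1620 + 990 + 15·6·3 = 2880; k=3: 2970 + 720 + 15·15·3 = 4365; k=4: 4500 + 0 + 15·16·3 = 5220.
Minimum: 2124 at k=1.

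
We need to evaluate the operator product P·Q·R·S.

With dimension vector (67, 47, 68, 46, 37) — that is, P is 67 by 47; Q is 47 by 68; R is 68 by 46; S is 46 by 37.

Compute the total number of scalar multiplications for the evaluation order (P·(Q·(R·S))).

(R·S): 68×46 by 46×37 → 68×37, cost 68·46·37 = 115736
(Q·(R·S)): 47×68 by 68×37 → 47×37, cost 47·68·37 = 118252; cumulative 233988
(P·(Q·(R·S))): 67×47 by 47×37 → 67×37, cost 67·47·37 = 116513; cumulative 350501
Total: 350501 scalar multiplications.

350501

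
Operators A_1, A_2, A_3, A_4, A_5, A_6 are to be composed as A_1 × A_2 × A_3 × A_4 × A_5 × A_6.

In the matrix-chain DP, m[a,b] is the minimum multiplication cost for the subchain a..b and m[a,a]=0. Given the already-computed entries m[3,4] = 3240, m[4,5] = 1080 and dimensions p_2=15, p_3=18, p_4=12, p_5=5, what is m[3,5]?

m[3,5] = min over k∈[3,4] of m[3,k]+m[k+1,5]+p_{2}·p_k·p_{5}.
k=3: 0 + 1080 + 15·18·5 = 2430; k=4: 3240 + 0 + 15·12·5 = 4140.
Minimum: 2430 at k=3.

2430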